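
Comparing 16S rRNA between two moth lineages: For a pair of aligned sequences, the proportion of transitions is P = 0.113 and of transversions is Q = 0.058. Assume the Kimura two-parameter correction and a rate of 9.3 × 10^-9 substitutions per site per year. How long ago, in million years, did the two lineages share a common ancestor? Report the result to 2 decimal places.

Under the Kimura two-parameter model, d = −½ ln(1 − 2P − Q) − ¼ ln(1 − 2Q).
1 − 2P − Q = 0.716, giving −½ ln(0.716) = 0.167038.
1 − 2Q = 0.884, giving −¼ ln(0.884) = 0.030825.
d = 0.167038 + 0.030825 = 0.197863.
Under a molecular clock d = 2μt, so t = d/(2μ) = 0.197863 / (2 × 9.3 × 10^-9) = 10.64 million years.

10.64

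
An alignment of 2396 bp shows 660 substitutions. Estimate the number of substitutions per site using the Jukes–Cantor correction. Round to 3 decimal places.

p = 660/2396 ≈ 0.275459.
d = −(3/4) ln(1 − 4p/3) = −0.75 ln(1 − 0.367279) = −0.75 ln(0.632721)
  = −0.75 × (-0.457726) = 0.343295 substitutions/site.

0.343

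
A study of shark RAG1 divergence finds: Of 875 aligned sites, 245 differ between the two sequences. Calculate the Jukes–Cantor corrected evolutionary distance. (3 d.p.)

0.351

p = 245/875 = 0.28.
d = −(3/4) ln(1 − 4p/3) = −0.75 ln(1 − 0.373333) = −0.75 ln(0.626667)
  = −0.75 × (-0.467340) = 0.350505 substitutions/site.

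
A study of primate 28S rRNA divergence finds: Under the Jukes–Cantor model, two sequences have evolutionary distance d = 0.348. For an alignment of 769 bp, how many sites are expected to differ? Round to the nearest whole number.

Invert JC69: p = (3/4)(1 − e^(−4d/3)) = 0.75 × (1 − e^(-0.464)) = 0.75 × (1 − 0.628764) = 0.278427.
Expected differing sites = pL ≈ 0.278427 × 769 = 214.110363 ≈ 214.

214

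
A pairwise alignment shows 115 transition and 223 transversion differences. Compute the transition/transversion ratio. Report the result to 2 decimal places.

0.52

R = 115/223 = 0.515695… ≈ 0.52 (to 2 d.p.).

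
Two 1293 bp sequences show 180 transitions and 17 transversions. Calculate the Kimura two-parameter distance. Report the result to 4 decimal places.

0.1790

P = 180/1293 ≈ 0.139211 and Q = 17/1293 ≈ 0.013148.
Under the Kimura two-parameter model, d = −½ ln(1 − 2P − Q) − ¼ ln(1 − 2Q).
1 − 2P − Q = 0.70843, giving −½ ln(0.70843) = 0.172352.
1 − 2Q = 0.973704, giving −¼ ln(0.973704) = 0.006662.
d = 0.172352 + 0.006662 = 0.179014.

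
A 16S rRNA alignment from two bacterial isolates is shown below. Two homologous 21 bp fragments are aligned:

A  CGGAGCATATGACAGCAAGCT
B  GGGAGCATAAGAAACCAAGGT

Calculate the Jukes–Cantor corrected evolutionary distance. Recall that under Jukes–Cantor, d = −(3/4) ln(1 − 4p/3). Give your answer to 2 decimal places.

0.29

The sequences differ at 5 of 21 sites (1, 10, 13, 15, 20), so p = 5/21 ≈ 0.238095.
d = −(3/4) ln(1 − 4p/3) = −0.75 ln(1 − 0.31746) = −0.75 ln(0.68254)
  = −0.75 × (-0.381934) = 0.286451 substitutions/site.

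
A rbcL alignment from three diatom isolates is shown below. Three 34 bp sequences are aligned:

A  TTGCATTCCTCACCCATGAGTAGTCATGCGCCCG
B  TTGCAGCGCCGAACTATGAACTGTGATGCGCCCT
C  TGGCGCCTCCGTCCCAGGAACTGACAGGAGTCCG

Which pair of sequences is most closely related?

A and B

A–B: 12/34 differ, p = 0.353, d = 0.477.
A–C: 16/34 differ, p = 0.471, d = 0.741.
B–C: 14/34 differ, p = 0.412, d = 0.597.
The smallest distance is between A and B.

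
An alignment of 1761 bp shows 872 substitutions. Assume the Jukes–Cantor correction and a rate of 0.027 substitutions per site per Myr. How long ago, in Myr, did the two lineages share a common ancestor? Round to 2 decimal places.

p = 872/1761 ≈ 0.495173.
d = −(3/4) ln(1 − 4p/3) = −0.75 ln(1 − 0.660231) = −0.75 ln(0.339769)
  = −0.75 × (-1.079489) = 0.809617 substitutions/site.
Under a molecular clock d = 2μt, so t = d/(2μ) = 0.809617 / (2 × 0.027) = 14.99 Myr.

14.99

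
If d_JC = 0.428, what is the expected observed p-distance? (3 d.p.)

0.326

p = (3/4)(1 − e^(−4d/3)) = 0.75 × (1 − e^(-0.570667)) = 0.75 × (1 − 0.565148) = 0.326139.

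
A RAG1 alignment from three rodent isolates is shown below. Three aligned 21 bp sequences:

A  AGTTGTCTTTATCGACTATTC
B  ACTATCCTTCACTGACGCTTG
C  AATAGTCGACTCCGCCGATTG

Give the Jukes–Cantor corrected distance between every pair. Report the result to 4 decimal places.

d(A,B) = 0.7557, d(A,C) = 0.7557, d(B,C) = 0.6355

A–B: 10/21 sites differ → p ≈ 0.47619, d = −0.75 ln(1 − 0.63492) = 0.755729 ≈ 0.7557.
A–C: 10/21 sites differ → p ≈ 0.47619, d = −0.75 ln(1 − 0.63492) = 0.755729 ≈ 0.7557.
B–C: 9/21 sites differ → p ≈ 0.428571, d = −0.75 ln(1 − 0.571428) = 0.635472 ≈ 0.6355.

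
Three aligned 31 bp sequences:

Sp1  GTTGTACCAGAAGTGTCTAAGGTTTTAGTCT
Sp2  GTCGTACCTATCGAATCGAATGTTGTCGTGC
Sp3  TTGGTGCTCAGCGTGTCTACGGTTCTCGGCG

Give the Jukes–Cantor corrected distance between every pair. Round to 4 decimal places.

d(Sp1,Sp2) = 0.6143, d(Sp1,Sp3) = 0.6143, d(Sp2,Sp3) = 0.7771

Sp1–Sp2: 13/31 sites differ → p ≈ 0.419355, d = −0.75 ln(1 − 0.55914) = 0.614271 ≈ 0.6143.
Sp1–Sp3: 13/31 sites differ → p ≈ 0.419355, d = −0.75 ln(1 − 0.55914) = 0.614271 ≈ 0.6143.
Sp2–Sp3: 15/31 sites differ → p ≈ 0.483871, d = −0.75 ln(1 − 0.645161) = 0.777068 ≈ 0.7771.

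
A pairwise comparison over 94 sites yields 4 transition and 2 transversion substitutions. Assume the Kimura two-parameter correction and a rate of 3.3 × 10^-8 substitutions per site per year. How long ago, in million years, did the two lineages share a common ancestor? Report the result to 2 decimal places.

1.02

P = 4/94 ≈ 0.042553 and Q = 2/94 ≈ 0.021277.
Under the Kimura two-parameter model, d = −½ ln(1 − 2P − Q) − ¼ ln(1 − 2Q).
1 − 2P − Q = 0.893617, giving −½ ln(0.893617) = 0.056239.
1 − 2Q = 0.957446, giving −¼ ln(0.957446) = 0.010871.
d = 0.056239 + 0.010871 = 0.067110.
Under a molecular clock d = 2μt, so t = d/(2μ) = 0.067110 / (2 × 3.3 × 10^-8) = 1.02 million years.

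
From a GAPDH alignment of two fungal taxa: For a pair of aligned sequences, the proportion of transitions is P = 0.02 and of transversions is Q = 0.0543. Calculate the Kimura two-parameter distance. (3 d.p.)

Under the Kimura two-parameter model, d = −½ ln(1 − 2P − Q) − ¼ ln(1 − 2Q).
1 − 2P − Q = 0.9057, giving −½ ln(0.9057) = 0.049524.
1 − 2Q = 0.8914, giving −¼ ln(0.8914) = 0.028741.
d = 0.049524 + 0.028741 = 0.078265.

0.078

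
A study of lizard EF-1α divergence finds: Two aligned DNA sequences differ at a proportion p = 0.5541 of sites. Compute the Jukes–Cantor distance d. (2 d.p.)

1.01

d = −(3/4) ln(1 − 4p/3) = −0.75 ln(1 − 0.7388) = −0.75 ln(0.2612)
  = −0.75 × (-1.342469) = 1.006852 substitutions/site.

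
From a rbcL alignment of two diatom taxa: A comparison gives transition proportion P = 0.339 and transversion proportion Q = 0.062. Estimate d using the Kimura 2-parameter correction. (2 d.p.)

0.71

Under the Kimura two-parameter model, d = −½ ln(1 − 2P − Q) − ¼ ln(1 − 2Q).
1 − 2P − Q = 0.26, giving −½ ln(0.26) = 0.673537.
1 − 2Q = 0.876, giving −¼ ln(0.876) = 0.033097.
d = 0.673537 + 0.033097 = 0.706634.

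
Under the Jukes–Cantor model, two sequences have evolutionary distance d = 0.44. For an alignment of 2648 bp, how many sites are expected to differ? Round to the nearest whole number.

Invert JC69: p = (3/4)(1 − e^(−4d/3)) = 0.75 × (1 − e^(-0.586667)) = 0.75 × (1 − 0.556178) = 0.332867.
Expected differing sites = pL ≈ 0.332867 × 2648 = 881.431816 ≈ 881.

881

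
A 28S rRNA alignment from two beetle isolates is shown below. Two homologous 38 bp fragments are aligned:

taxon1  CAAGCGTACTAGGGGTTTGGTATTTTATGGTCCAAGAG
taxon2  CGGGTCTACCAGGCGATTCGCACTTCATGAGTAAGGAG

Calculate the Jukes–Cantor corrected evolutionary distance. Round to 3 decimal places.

0.618

The sequences differ at 16 of 38 sites, so p = 16/38 ≈ 0.421053.
d = −(3/4) ln(1 − 4p/3) = −0.75 ln(1 − 0.561404) = −0.75 ln(0.438596)
  = −0.75 × (-0.824177) = 0.618133 substitutions/site.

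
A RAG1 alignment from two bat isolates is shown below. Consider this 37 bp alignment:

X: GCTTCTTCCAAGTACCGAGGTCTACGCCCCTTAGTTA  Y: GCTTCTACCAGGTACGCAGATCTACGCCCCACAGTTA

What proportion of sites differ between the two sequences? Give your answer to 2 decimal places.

The sequences differ at 7 of 37 positions (sites 7, 11, 16, 17, 20, 31, 32).
p = 7/37 = 0.189189… ≈ 0.19 (to 2 d.p.).

0.19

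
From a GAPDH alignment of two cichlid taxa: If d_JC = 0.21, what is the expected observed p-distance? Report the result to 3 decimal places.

p = (3/4)(1 − e^(−4d/3)) = 0.75 × (1 − e^(-0.28)) = 0.75 × (1 − 0.755784) = 0.183162.

0.183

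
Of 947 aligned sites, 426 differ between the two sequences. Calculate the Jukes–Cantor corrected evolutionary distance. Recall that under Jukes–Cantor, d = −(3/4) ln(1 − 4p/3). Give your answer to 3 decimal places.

p = 426/947 ≈ 0.449842.
d = −(3/4) ln(1 − 4p/3) = −0.75 ln(1 − 0.599789) = −0.75 ln(0.400211)
  = −0.75 × (-0.915763) = 0.686822 substitutions/site.

0.687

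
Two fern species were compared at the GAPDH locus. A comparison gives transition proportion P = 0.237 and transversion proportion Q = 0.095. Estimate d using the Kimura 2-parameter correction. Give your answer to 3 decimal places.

0.474

Under the Kimura two-parameter model, d = −½ ln(1 − 2P − Q) − ¼ ln(1 − 2Q).
1 − 2P − Q = 0.431, giving −½ ln(0.431) = 0.420824.
1 − 2Q = 0.81, giving −¼ ln(0.81) = 0.052680.
d = 0.420824 + 0.052680 = 0.473504.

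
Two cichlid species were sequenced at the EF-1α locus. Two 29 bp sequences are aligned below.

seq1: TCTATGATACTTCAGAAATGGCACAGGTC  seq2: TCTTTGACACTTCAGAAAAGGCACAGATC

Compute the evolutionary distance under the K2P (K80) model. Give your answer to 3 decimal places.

0.153

Of 29 sites, 2 differences are transitions and 2 are transversions, so P = 2/29 ≈ 0.068966 and Q = 2/29 ≈ 0.068966.
Under the Kimura two-parameter model, d = −½ ln(1 − 2P − Q) − ¼ ln(1 − 2Q).
1 − 2P − Q = 0.793102, giving −½ ln(0.793102) = 0.115902.
1 − 2Q = 0.862068, giving −¼ ln(0.862068) = 0.037105.
d = 0.115902 + 0.037105 = 0.153007.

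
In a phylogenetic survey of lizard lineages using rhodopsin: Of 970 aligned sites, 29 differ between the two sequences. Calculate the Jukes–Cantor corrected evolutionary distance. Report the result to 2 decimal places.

p = 29/970 ≈ 0.029897.
d = −(3/4) ln(1 − 4p/3) = −0.75 ln(1 − 0.039863) = −0.75 ln(0.960137)
  = −0.75 × (-0.040679) = 0.030509 substitutions/site.

0.03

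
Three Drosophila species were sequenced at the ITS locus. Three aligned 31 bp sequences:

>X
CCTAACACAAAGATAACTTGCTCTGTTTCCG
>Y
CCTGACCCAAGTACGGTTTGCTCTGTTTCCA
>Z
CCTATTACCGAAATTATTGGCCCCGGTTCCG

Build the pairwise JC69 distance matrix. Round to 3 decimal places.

d(X,Y) = 0.367, d(X,Z) = 0.481, d(Y,Z) = 0.874

X–Y: 9/31 sites differ → p ≈ 0.290323, d = −0.75 ln(1 − 0.387097) = 0.367161 ≈ 0.367.
X–Z: 11/31 sites differ → p ≈ 0.354839, d = −0.75 ln(1 − 0.473119) = 0.480585 ≈ 0.481.
Y–Z: 16/31 sites differ → p ≈ 0.516129, d = −0.75 ln(1 − 0.688172) = 0.873978 ≈ 0.874.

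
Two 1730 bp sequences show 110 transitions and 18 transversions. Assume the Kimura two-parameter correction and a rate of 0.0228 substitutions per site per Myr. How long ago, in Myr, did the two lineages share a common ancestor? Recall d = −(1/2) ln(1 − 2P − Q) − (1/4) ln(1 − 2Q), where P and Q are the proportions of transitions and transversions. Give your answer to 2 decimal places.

1.74

P = 110/1730 ≈ 0.063584 and Q = 18/1730 ≈ 0.010405.
Under the Kimura two-parameter model, d = −½ ln(1 − 2P − Q) − ¼ ln(1 − 2Q).
1 − 2P − Q = 0.862427, giving −½ ln(0.862427) = 0.074002.
1 − 2Q = 0.97919, giving −¼ ln(0.97919) = 0.005257.
d = 0.074002 + 0.005257 = 0.079259.
Under a molecular clock d = 2μt, so t = d/(2μ) = 0.079259 / (2 × 0.0228) = 1.74 Myr.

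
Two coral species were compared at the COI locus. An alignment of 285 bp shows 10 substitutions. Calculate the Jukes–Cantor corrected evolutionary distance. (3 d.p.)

0.036

p = 10/285 ≈ 0.035088.
d = −(3/4) ln(1 − 4p/3) = −0.75 ln(1 − 0.046784) = −0.75 ln(0.953216)
  = −0.75 × (-0.047914) = 0.035936 substitutions/site.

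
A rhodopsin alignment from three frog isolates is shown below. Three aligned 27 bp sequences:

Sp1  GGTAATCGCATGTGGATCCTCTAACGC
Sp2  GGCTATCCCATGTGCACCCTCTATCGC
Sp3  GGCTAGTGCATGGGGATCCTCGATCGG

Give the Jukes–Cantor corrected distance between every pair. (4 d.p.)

Sp1–Sp2: 6/27 sites differ → p ≈ 0.222222, d = −0.75 ln(1 − 0.296296) = 0.263548 ≈ 0.2635.
Sp1–Sp3: 8/27 sites differ → p ≈ 0.296296, d = −0.75 ln(1 − 0.395061) = 0.376971 ≈ 0.3770.
Sp2–Sp3: 8/27 sites differ → p ≈ 0.296296, d = −0.75 ln(1 − 0.395061) = 0.376971 ≈ 0.3770.

d(Sp1,Sp2) = 0.2635, d(Sp1,Sp3) = 0.3770, d(Sp2,Sp3) = 0.3770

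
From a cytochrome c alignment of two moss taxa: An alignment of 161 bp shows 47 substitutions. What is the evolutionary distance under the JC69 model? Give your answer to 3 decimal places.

0.370

p = 47/161 ≈ 0.291925.
d = −(3/4) ln(1 − 4p/3) = −0.75 ln(1 − 0.389233) = −0.75 ln(0.610767)
  = −0.75 × (-0.493040) = 0.369780 substitutions/site.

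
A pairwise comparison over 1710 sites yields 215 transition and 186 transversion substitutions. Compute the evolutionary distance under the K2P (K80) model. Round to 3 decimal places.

P = 215/1710 ≈ 0.125731 and Q = 186/1710 ≈ 0.108772.
Under the Kimura two-parameter model, d = −½ ln(1 − 2P − Q) − ¼ ln(1 − 2Q).
1 − 2P − Q = 0.639766, giving −½ ln(0.639766) = 0.223326.
1 − 2Q = 0.782456, giving −¼ ln(0.782456) = 0.061329.
d = 0.223326 + 0.061329 = 0.284655.

0.285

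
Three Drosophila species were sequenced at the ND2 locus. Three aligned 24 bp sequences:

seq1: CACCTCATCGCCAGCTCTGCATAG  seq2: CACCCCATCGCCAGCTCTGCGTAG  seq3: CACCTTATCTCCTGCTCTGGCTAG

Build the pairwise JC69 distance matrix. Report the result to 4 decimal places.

seq1–seq2: 2/24 sites differ → p ≈ 0.083333, d = −0.75 ln(1 − 0.111111) = 0.088337 ≈ 0.0883.
seq1–seq3: 5/24 sites differ → p ≈ 0.208333, d = −0.75 ln(1 − 0.277777) = 0.244066 ≈ 0.2441.
seq2–seq3: 6/24 sites differ → p = 0.25, d = −0.75 ln(1 − 0.333333) = 0.304098 ≈ 0.3041.

d(seq1,seq2) = 0.0883, d(seq1,seq3) = 0.2441, d(seq2,seq3) = 0.3041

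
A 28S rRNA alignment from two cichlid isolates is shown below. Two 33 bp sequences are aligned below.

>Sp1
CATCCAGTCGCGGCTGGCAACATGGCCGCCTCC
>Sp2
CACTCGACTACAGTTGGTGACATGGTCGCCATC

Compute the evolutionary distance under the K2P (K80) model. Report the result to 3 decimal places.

0.868

Of 33 sites, 13 differences are transitions and 1 are transversions, so P = 13/33 ≈ 0.393939 and Q = 1/33 ≈ 0.030303.
Under the Kimura two-parameter model, d = −½ ln(1 − 2P − Q) − ¼ ln(1 − 2Q).
1 − 2P − Q = 0.181819, giving −½ ln(0.181819) = 0.852372.
1 − 2Q = 0.939394, giving −¼ ln(0.939394) = 0.015630.
d = 0.852372 + 0.015630 = 0.868002.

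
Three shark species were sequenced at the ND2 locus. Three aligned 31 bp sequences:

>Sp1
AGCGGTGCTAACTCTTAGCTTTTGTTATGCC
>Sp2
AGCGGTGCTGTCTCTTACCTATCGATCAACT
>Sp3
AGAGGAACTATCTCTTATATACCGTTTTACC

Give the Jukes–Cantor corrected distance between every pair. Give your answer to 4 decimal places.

d(Sp1,Sp2) = 0.4217, d(Sp1,Sp3) = 0.4806, d(Sp2,Sp3) = 0.4806

Sp1–Sp2: 10/31 sites differ → p ≈ 0.322581, d = −0.75 ln(1 − 0.430108) = 0.421731 ≈ 0.4217.
Sp1–Sp3: 11/31 sites differ → p ≈ 0.354839, d = −0.75 ln(1 − 0.473119) = 0.480585 ≈ 0.4806.
Sp2–Sp3: 11/31 sites differ → p ≈ 0.354839, d = −0.75 ln(1 − 0.473119) = 0.480585 ≈ 0.4806.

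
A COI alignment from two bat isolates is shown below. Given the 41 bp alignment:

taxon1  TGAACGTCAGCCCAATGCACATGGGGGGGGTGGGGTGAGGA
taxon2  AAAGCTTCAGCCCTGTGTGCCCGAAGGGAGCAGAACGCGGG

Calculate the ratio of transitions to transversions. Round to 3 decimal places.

Transitions are A↔G and C↔T; transversions are all other mismatches.
Transitions: 15. Transversions: 5.
R = 15/5 = 3.000.

3.000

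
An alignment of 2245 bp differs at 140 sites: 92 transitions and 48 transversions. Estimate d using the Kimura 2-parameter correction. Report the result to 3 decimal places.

0.065

P = 92/2245 ≈ 0.04098 and Q = 48/2245 ≈ 0.021381.
Under the Kimura two-parameter model, d = −½ ln(1 − 2P − Q) − ¼ ln(1 − 2Q).
1 − 2P − Q = 0.896659, giving −½ ln(0.896659) = 0.054540.
1 − 2Q = 0.957238, giving −¼ ln(0.957238) = 0.010926.
d = 0.054540 + 0.010926 = 0.065466.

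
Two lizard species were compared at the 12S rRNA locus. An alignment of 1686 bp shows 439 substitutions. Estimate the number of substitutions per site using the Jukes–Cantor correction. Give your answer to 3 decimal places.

p = 439/1686 ≈ 0.26038.
d = −(3/4) ln(1 − 4p/3) = −0.75 ln(1 − 0.347173) = −0.75 ln(0.652827)
  = −0.75 × (-0.426443) = 0.319832 substitutions/site.

0.320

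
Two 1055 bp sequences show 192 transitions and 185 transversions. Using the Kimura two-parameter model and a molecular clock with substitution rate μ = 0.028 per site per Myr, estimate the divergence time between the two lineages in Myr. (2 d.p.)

P = 192/1055 ≈ 0.181991 and Q = 185/1055 ≈ 0.175355.
Under the Kimura two-parameter model, d = −½ ln(1 − 2P − Q) − ¼ ln(1 − 2Q).
1 − 2P − Q = 0.460663, giving −½ ln(0.460663) = 0.387544.
1 − 2Q = 0.64929, giving −¼ ln(0.64929) = 0.107969.
d = 0.387544 + 0.107969 = 0.495513.
Under a molecular clock d = 2μt, so t = d/(2μ) = 0.495513 / (2 × 0.028) = 8.85 Myr.

8.85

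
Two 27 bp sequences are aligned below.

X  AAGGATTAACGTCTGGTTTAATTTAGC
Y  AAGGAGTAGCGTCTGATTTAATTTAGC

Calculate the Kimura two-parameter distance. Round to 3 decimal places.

Of 27 sites, 2 differences are transitions and 1 are transversions, so P = 2/27 ≈ 0.074074 and Q = 1/27 ≈ 0.037037.
Under the Kimura two-parameter model, d = −½ ln(1 − 2P − Q) − ¼ ln(1 − 2Q).
1 − 2P − Q = 0.814815, giving −½ ln(0.814815) = 0.102397.
1 − 2Q = 0.925926, giving −¼ ln(0.925926) = 0.019240.
d = 0.102397 + 0.019240 = 0.121637.

0.122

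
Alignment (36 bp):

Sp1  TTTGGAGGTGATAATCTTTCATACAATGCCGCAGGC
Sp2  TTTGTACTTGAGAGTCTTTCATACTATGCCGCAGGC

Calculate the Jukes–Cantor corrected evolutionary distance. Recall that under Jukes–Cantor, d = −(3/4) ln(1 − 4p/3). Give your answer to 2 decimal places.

The sequences differ at 6 of 36 sites (5, 7, 8, 12, 14, 25), so p = 6/36 ≈ 0.166667.
d = −(3/4) ln(1 − 4p/3) = −0.75 ln(1 − 0.222223) = −0.75 ln(0.777777)
  = −0.75 × (-0.251315) = 0.188486 substitutions/site.

0.19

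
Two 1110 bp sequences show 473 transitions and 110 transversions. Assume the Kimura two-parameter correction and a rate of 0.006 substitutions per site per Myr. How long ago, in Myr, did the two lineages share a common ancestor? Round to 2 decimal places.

P = 473/1110 ≈ 0.426126 and Q = 110/1110 ≈ 0.099099.
Under the Kimura two-parameter model, d = −½ ln(1 − 2P − Q) − ¼ ln(1 − 2Q).
1 − 2P − Q = 0.048649, giving −½ ln(0.048649) = 1.511562.
1 − 2Q = 0.801802, giving −¼ ln(0.801802) = 0.055223.
d = 1.511562 + 0.055223 = 1.566785.
Under a molecular clock d = 2μt, so t = d/(2μ) = 1.566785 / (2 × 0.006) = 130.57 Myr.

130.57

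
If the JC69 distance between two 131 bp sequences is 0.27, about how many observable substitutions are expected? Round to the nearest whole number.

30

Invert JC69: p = (3/4)(1 − e^(−4d/3)) = 0.75 × (1 − e^(-0.36)) = 0.75 × (1 − 0.697676) = 0.226743.
Expected differing sites = pL ≈ 0.226743 × 131 = 29.703333 ≈ 30.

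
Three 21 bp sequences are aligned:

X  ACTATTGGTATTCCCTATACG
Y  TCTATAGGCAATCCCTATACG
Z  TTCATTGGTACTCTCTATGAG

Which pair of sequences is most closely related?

X–Y: 4/21 differ, p = 0.190, d = 0.220.
X–Z: 7/21 differ, p = 0.333, d = 0.441.
Y–Z: 8/21 differ, p = 0.381, d = 0.532.
The smallest distance is between X and Y.

X and Y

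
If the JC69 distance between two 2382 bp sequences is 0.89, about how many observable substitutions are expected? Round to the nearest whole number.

Invert JC69: p = (3/4)(1 − e^(−4d/3)) = 0.75 × (1 − e^(-1.186667)) = 0.75 × (1 − 0.305237) = 0.521072.
Expected differing sites = pL ≈ 0.521072 × 2382 = 1241.193504 ≈ 1241.

1241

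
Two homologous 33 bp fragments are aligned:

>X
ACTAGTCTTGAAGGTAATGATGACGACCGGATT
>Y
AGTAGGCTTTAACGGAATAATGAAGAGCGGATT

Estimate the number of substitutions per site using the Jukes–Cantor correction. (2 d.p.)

The sequences differ at 8 of 33 sites (2, 6, 10, 13, 15, 19, 24, 27), so p = 8/33 ≈ 0.242424.
d = −(3/4) ln(1 − 4p/3) = −0.75 ln(1 − 0.323232) = −0.75 ln(0.676768)
  = −0.75 × (-0.390427) = 0.292820 substitutions/site.

0.29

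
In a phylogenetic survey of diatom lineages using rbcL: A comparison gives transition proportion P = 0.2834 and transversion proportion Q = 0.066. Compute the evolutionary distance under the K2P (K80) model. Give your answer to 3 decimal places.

0.536

Under the Kimura two-parameter model, d = −½ ln(1 − 2P − Q) − ¼ ln(1 − 2Q).
1 − 2P − Q = 0.3672, giving −½ ln(0.3672) = 0.500924.
1 − 2Q = 0.868, giving −¼ ln(0.868) = 0.035391.
d = 0.500924 + 0.035391 = 0.536315.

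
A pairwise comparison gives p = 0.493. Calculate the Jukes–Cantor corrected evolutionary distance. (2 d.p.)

0.80

d = −(3/4) ln(1 − 4p/3) = −0.75 ln(1 − 0.657333) = −0.75 ln(0.342667)
  = −0.75 × (-1.070996) = 0.803247 substitutions/site.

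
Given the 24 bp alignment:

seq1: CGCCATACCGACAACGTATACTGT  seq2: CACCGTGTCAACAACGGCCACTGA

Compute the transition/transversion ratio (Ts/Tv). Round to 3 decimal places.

Transitions are A↔G and C↔T; transversions are all other mismatches.
Transitions: 6. Transversions: 3.
R = 6/3 = 2.000.

2.000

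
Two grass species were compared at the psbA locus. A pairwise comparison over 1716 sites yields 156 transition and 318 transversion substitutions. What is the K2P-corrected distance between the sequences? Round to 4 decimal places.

0.3445

P = 156/1716 ≈ 0.090909 and Q = 318/1716 ≈ 0.185315.
Under the Kimura two-parameter model, d = −½ ln(1 − 2P − Q) − ¼ ln(1 − 2Q).
1 − 2P − Q = 0.632867, giving −½ ln(0.632867) = 0.228747.
1 − 2Q = 0.62937, giving −¼ ln(0.62937) = 0.115759.
d = 0.228747 + 0.115759 = 0.344506.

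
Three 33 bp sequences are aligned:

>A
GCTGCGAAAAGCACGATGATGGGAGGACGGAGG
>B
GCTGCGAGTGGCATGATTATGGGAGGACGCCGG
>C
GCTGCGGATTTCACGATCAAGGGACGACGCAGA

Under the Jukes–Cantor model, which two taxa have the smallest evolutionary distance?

A and B

A–B: 7/33 differ, p = 0.212, d = 0.249.
A–C: 9/33 differ, p = 0.273, d = 0.339.
B–C: 10/33 differ, p = 0.303, d = 0.388.
The smallest distance is between A and B.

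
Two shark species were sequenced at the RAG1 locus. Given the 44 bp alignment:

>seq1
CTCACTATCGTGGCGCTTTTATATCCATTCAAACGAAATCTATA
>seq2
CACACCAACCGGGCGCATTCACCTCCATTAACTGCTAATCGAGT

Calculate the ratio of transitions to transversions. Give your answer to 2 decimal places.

0.20

Transitions are A↔G and C↔T; transversions are all other mismatches.
Transitions: 3. Transversions: 15.
R = 3/15 = 0.20.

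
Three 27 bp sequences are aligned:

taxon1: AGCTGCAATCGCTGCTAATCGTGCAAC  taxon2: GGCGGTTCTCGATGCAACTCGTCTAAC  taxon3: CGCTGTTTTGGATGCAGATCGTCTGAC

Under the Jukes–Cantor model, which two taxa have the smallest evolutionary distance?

taxon2 and taxon3

taxon1–taxon2: 10/27 differ, p = 0.370, d = 0.511.
taxon1–taxon3: 11/27 differ, p = 0.407, d = 0.588.
taxon2–taxon3: 7/27 differ, p = 0.259, d = 0.318.
The smallest distance is between taxon2 and taxon3.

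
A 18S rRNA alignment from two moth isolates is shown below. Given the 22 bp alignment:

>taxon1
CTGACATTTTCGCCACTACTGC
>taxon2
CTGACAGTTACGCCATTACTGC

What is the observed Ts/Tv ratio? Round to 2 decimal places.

Transitions are A↔G and C↔T; transversions are all other mismatches.
Transitions: 1. Transversions: 2.
R = 1/2 = 0.50.

0.50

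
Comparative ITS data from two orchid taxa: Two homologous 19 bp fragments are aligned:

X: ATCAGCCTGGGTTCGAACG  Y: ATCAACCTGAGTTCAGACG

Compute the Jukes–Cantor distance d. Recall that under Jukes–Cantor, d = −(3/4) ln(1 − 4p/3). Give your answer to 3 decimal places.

0.247

The sequences differ at 4 of 19 sites (5, 10, 15, 16), so p = 4/19 ≈ 0.210526.
d = −(3/4) ln(1 − 4p/3) = −0.75 ln(1 − 0.280701) = −0.75 ln(0.719299)
  = −0.75 × (-0.329478) = 0.247109 substitutions/site.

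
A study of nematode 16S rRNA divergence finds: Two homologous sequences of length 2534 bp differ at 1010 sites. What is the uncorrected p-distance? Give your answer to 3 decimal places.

0.399

p = 1010/2534 = 0.398579… ≈ 0.399 (to 3 d.p.).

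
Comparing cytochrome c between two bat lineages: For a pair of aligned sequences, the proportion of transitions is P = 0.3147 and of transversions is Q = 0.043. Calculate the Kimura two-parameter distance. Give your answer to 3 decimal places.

Under the Kimura two-parameter model, d = −½ ln(1 − 2P − Q) − ¼ ln(1 − 2Q).
1 − 2P − Q = 0.3276, giving −½ ln(0.3276) = 0.557981.
1 − 2Q = 0.914, giving −¼ ln(0.914) = 0.022481.
d = 0.557981 + 0.022481 = 0.580462.

0.580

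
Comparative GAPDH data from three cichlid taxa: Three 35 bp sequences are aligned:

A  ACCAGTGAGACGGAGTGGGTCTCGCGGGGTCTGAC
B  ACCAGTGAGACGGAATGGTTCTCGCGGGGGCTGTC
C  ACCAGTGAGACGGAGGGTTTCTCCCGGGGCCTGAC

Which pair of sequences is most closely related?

A and B

A–B: 4/35 differ, p = 0.114, d = 0.124.
A–C: 5/35 differ, p = 0.143, d = 0.158.
B–C: 6/35 differ, p = 0.171, d = 0.195.
The smallest distance is between A and B.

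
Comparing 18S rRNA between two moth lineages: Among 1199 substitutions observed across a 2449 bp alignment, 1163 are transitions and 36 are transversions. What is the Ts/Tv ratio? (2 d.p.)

32.31

R = 1163/36 = 32.305555… ≈ 32.31 (to 2 d.p.).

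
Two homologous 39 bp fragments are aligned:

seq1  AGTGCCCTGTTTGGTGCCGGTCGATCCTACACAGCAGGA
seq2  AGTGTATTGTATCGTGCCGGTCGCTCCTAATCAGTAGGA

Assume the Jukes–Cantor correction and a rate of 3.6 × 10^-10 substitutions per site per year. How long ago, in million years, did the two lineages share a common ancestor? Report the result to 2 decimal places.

383.05

The sequences differ at 9 of 39 sites (5, 6, 7, 11, 13, 24, 30, 31, 35), so p = 9/39 ≈ 0.230769.
d = −(3/4) ln(1 − 4p/3) = −0.75 ln(1 − 0.307692) = −0.75 ln(0.692308)
  = −0.75 × (-0.367724) = 0.275793 substitutions/site.
Under a molecular clock d = 2μt, so t = d/(2μ) = 0.275793 / (2 × 3.6 × 10^-10) = 383.05 million years.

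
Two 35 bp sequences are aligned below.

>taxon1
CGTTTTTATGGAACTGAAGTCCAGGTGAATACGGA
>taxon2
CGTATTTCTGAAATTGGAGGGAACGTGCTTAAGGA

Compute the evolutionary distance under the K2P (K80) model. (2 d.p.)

Of 35 sites, 3 differences are transitions and 9 are transversions, so P = 3/35 ≈ 0.085714 and Q = 9/35 ≈ 0.257143.
Under the Kimura two-parameter model, d = −½ ln(1 − 2P − Q) − ¼ ln(1 − 2Q).
1 − 2P − Q = 0.571429, giving −½ ln(0.571429) = 0.279808.
1 − 2Q = 0.485714, giving −¼ ln(0.485714) = 0.180534.
d = 0.279808 + 0.180534 = 0.460342.

0.46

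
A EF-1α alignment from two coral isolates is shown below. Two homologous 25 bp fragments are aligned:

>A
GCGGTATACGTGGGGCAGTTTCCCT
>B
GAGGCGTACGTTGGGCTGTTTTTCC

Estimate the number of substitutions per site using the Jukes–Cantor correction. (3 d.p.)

0.417

The sequences differ at 8 of 25 sites (2, 5, 6, 12, 17, 22, 23, 25), so p = 8/25 = 0.32.
d = −(3/4) ln(1 − 4p/3) = −0.75 ln(1 − 0.426667) = −0.75 ln(0.573333)
  = −0.75 × (-0.556289) = 0.417217 substitutions/site.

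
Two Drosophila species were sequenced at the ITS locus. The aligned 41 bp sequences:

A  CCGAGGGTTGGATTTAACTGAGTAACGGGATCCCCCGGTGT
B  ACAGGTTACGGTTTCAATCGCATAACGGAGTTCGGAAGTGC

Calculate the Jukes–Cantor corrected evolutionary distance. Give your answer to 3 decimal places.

0.861

The sequences differ at 21 of 41 sites, so p = 21/41 ≈ 0.512195.
d = −(3/4) ln(1 − 4p/3) = −0.75 ln(1 − 0.682927) = −0.75 ln(0.317073)
  = −0.75 × (-1.148623) = 0.861467 substitutions/site.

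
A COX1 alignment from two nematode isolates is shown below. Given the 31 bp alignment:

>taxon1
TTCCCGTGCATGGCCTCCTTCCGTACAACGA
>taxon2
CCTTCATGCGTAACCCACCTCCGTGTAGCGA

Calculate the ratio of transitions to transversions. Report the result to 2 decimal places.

Transitions are A↔G and C↔T; transversions are all other mismatches.
Transitions: 13. Transversions: 1.
R = 13/1 = 13.00.

13.00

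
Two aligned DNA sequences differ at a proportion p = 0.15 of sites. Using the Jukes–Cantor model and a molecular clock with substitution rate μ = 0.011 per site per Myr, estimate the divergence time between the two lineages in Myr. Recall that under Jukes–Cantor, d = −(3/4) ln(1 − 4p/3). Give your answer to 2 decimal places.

d = −(3/4) ln(1 − 4p/3) = −0.75 ln(1 − 0.2) = −0.75 ln(0.8)
  = −0.75 × (-0.223144) = 0.167358 substitutions/site.
Under a molecular clock d = 2μt, so t = d/(2μ) = 0.167358 / (2 × 0.011) = 7.61 Myr.

7.61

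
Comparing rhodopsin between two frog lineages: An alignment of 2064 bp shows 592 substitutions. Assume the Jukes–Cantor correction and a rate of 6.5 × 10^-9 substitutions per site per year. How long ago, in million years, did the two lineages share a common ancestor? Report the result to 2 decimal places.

27.81

p = 592/2064 ≈ 0.286822.
d = −(3/4) ln(1 − 4p/3) = −0.75 ln(1 − 0.382429) = −0.75 ln(0.617571)
  = −0.75 × (-0.481961) = 0.361471 substitutions/site.
Under a molecular clock d = 2μt, so t = d/(2μ) = 0.361471 / (2 × 6.5 × 10^-9) = 27.81 million years.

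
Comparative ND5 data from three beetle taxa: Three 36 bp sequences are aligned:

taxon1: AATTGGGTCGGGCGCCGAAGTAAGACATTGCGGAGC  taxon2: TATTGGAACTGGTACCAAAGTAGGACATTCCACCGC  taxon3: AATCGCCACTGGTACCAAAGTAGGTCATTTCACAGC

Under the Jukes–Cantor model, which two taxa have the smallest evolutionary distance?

taxon1–taxon2: 12/36 differ, p = 0.333, d = 0.441.
taxon1–taxon3: 13/36 differ, p = 0.361, d = 0.493.
taxon2–taxon3: 7/36 differ, p = 0.194, d = 0.225.
The smallest distance is between taxon2 and taxon3.

taxon2 and taxon3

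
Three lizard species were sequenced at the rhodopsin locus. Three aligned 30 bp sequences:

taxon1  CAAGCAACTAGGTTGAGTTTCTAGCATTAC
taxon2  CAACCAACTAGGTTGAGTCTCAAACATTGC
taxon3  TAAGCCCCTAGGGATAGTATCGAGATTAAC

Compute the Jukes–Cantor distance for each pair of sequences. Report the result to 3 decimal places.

taxon1–taxon2: 5/30 sites differ → p ≈ 0.166667, d = −0.75 ln(1 − 0.222223) = 0.188487 ≈ 0.188.
taxon1–taxon3: 11/30 sites differ → p ≈ 0.366667, d = −0.75 ln(1 − 0.488889) = 0.503376 ≈ 0.503.
taxon2–taxon3: 14/30 sites differ → p ≈ 0.466667, d = −0.75 ln(1 − 0.622223) = 0.730088 ≈ 0.730.

d(taxon1,taxon2) = 0.188, d(taxon1,taxon3) = 0.503, d(taxon2,taxon3) = 0.730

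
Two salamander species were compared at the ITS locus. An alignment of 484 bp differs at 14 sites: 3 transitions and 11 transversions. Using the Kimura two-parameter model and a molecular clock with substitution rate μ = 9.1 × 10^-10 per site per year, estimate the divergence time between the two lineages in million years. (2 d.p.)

16.21

P = 3/484 ≈ 0.006198 and Q = 11/484 ≈ 0.022727.
Under the Kimura two-parameter model, d = −½ ln(1 − 2P − Q) − ¼ ln(1 − 2Q).
1 − 2P − Q = 0.964877, giving −½ ln(0.964877) = 0.017877.
1 − 2Q = 0.954546, giving −¼ ln(0.954546) = 0.011630.
d = 0.017877 + 0.011630 = 0.029507.
Under a molecular clock d = 2μt, so t = d/(2μ) = 0.029507 / (2 × 9.1 × 10^-10) = 16.21 million years.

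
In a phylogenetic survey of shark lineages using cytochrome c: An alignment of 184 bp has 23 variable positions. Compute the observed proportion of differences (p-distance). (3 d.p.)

0.125

p = 23/184 = 0.125.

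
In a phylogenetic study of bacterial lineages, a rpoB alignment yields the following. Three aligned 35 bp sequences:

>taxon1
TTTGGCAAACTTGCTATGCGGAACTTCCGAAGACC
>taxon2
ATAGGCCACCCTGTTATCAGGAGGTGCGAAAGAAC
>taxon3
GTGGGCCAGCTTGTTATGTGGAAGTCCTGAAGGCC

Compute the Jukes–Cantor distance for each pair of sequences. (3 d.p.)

taxon1–taxon2: 14/35 sites differ → p = 0.4, d = −0.75 ln(1 − 0.533333) = 0.571605 ≈ 0.572.
taxon1–taxon3: 10/35 sites differ → p ≈ 0.285714, d = −0.75 ln(1 − 0.380952) = 0.359679 ≈ 0.360.
taxon2–taxon3: 12/35 sites differ → p ≈ 0.342857, d = −0.75 ln(1 − 0.457143) = 0.458182 ≈ 0.458.

d(taxon1,taxon2) = 0.572, d(taxon1,taxon3) = 0.360, d(taxon2,taxon3) = 0.458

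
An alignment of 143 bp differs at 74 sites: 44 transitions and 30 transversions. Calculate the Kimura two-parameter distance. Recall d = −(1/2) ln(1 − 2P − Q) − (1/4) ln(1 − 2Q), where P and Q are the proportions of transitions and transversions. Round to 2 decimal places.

1.01

P = 44/143 ≈ 0.307692 and Q = 30/143 ≈ 0.20979.
Under the Kimura two-parameter model, d = −½ ln(1 − 2P − Q) − ¼ ln(1 − 2Q).
1 − 2P − Q = 0.174826, giving −½ ln(0.174826) = 0.871982.
1 − 2Q = 0.58042, giving −¼ ln(0.58042) = 0.136001.
d = 0.871982 + 0.136001 = 1.007983.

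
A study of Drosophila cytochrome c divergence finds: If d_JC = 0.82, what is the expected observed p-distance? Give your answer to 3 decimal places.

0.499

p = (3/4)(1 − e^(−4d/3)) = 0.75 × (1 − e^(-1.093333)) = 0.75 × (1 − 0.335098) = 0.498677.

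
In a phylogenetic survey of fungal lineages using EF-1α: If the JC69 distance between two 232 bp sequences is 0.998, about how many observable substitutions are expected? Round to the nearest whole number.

128

Invert JC69: p = (3/4)(1 − e^(−4d/3)) = 0.75 × (1 − e^(-1.330667)) = 0.75 × (1 − 0.264301) = 0.551774.
Expected differing sites = pL ≈ 0.551774 × 232 = 128.011568 ≈ 128.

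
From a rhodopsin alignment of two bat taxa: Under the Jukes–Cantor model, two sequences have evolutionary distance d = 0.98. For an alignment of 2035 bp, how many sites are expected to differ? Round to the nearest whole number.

Invert JC69: p = (3/4)(1 − e^(−4d/3)) = 0.75 × (1 − e^(-1.306667)) = 0.75 × (1 − 0.270721) = 0.546959.
Expected differing sites = pL ≈ 0.546959 × 2035 = 1113.061565 ≈ 1113.

1113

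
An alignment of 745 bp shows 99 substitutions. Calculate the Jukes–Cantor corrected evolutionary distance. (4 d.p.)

p = 99/745 ≈ 0.132886.
d = −(3/4) ln(1 − 4p/3) = −0.75 ln(1 − 0.177181) = −0.75 ln(0.822819)
  = −0.75 × (-0.195019) = 0.146264 substitutions/site.

0.1463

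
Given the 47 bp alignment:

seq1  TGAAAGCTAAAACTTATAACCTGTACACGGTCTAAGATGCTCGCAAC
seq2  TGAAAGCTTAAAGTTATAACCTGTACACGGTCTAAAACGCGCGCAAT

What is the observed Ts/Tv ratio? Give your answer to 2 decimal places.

Transitions are A↔G and C↔T; transversions are all other mismatches.
Transitions: 3. Transversions: 3.
R = 3/3 = 1.00.

1.00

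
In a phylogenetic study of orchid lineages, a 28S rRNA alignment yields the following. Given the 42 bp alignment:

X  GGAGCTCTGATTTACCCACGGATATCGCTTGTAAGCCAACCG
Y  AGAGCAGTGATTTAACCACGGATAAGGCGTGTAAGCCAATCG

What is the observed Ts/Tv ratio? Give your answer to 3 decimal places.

Transitions are A↔G and C↔T; transversions are all other mismatches.
Transitions: 2. Transversions: 6.
R = 2/6 = 0.333333… ≈ 0.333 (to 3 d.p.).

0.333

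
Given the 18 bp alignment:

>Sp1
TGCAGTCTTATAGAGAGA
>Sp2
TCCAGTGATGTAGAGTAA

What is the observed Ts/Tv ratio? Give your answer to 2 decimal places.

Transitions are A↔G and C↔T; transversions are all other mismatches.
Transitions: 2. Transversions: 4.
R = 2/4 = 0.50.

0.50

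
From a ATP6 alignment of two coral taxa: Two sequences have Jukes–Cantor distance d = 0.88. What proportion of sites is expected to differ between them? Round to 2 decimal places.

p = (3/4)(1 − e^(−4d/3)) = 0.75 × (1 − e^(-1.173333)) = 0.75 × (1 − 0.309334) = 0.518000.

0.52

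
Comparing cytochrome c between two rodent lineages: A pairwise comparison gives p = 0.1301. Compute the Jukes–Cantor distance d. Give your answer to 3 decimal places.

d = −(3/4) ln(1 − 4p/3) = −0.75 ln(1 − 0.173467) = −0.75 ln(0.826533)
  = −0.75 × (-0.190515) = 0.142886 substitutions/site.

0.143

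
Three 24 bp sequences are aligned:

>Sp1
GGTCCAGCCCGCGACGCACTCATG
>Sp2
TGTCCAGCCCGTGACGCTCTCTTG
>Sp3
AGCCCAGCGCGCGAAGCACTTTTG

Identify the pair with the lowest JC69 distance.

Sp1 and Sp2

Sp1–Sp2: 4/24 differ, p = 0.167, d = 0.188.
Sp1–Sp3: 6/24 differ, p = 0.250, d = 0.304.
Sp2–Sp3: 7/24 differ, p = 0.292, d = 0.369.
The smallest distance is between Sp1 and Sp2.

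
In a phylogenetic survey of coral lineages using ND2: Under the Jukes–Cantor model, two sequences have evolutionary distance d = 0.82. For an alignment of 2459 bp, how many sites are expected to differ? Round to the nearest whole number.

Invert JC69: p = (3/4)(1 − e^(−4d/3)) = 0.75 × (1 − e^(-1.093333)) = 0.75 × (1 − 0.335098) = 0.498677.
Expected differing sites = pL ≈ 0.498677 × 2459 = 1226.246743 ≈ 1226.

1226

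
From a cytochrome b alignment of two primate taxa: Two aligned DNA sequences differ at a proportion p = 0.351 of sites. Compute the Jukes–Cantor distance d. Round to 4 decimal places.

0.4733

d = −(3/4) ln(1 − 4p/3) = −0.75 ln(1 − 0.468) = −0.75 ln(0.532)
  = −0.75 × (-0.631112) = 0.473334 substitutions/site.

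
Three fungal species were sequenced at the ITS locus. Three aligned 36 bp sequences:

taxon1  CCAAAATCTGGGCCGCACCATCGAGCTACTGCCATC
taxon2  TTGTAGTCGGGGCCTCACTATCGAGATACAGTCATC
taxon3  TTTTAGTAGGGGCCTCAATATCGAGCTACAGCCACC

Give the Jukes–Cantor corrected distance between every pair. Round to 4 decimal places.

d(taxon1,taxon2) = 0.3924, d(taxon1,taxon3) = 0.4408, d(taxon2,taxon3) = 0.1885

taxon1–taxon2: 11/36 sites differ → p ≈ 0.305556, d = −0.75 ln(1 − 0.407408) = 0.392437 ≈ 0.3924.
taxon1–taxon3: 12/36 sites differ → p ≈ 0.333333, d = −0.75 ln(1 − 0.444444) = 0.440839 ≈ 0.4408.
taxon2–taxon3: 6/36 sites differ → p ≈ 0.166667, d = −0.75 ln(1 − 0.222223) = 0.188487 ≈ 0.1885.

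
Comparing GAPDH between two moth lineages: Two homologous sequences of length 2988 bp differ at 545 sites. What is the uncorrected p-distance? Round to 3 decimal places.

p = 545/2988 = 0.182396… ≈ 0.182 (to 3 d.p.).

0.182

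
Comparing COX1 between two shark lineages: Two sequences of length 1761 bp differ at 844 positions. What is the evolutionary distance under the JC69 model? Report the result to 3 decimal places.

p = 844/1761 ≈ 0.479273.
d = −(3/4) ln(1 − 4p/3) = −0.75 ln(1 − 0.639031) = −0.75 ln(0.360969)
  = −0.75 × (-1.018963) = 0.764222 substitutions/site.

0.764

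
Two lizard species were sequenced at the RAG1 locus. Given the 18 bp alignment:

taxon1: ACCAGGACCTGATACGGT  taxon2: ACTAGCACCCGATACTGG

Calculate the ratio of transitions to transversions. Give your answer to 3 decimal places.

Transitions are A↔G and C↔T; transversions are all other mismatches.
Transitions: 2. Transversions: 3.
R = 2/3 = 0.666666… ≈ 0.667 (to 3 d.p.).

0.667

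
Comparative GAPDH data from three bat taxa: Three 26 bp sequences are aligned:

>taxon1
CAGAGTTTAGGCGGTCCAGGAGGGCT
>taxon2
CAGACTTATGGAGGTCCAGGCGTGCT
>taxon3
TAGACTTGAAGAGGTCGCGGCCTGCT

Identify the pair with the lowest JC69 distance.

taxon1 and taxon2

taxon1–taxon2: 6/26 differ, p = 0.231, d = 0.276.
taxon1–taxon3: 10/26 differ, p = 0.385, d = 0.539.
taxon2–taxon3: 7/26 differ, p = 0.269, d = 0.334.
The smallest distance is between taxon1 and taxon2.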